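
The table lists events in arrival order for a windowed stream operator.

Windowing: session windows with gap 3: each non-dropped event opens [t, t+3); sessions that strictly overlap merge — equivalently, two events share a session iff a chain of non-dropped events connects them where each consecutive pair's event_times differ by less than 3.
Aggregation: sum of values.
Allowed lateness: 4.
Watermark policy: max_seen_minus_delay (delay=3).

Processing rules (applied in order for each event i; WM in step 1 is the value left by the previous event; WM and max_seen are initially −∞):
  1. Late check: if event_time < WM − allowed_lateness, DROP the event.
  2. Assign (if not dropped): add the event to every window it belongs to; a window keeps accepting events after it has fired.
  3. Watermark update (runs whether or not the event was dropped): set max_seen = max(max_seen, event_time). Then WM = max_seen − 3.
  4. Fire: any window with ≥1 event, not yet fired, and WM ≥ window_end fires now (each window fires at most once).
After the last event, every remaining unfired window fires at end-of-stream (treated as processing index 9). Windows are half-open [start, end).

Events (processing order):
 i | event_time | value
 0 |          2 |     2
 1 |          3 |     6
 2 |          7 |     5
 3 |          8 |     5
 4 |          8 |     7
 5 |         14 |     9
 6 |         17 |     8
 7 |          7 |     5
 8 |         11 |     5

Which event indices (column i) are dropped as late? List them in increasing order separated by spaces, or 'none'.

i=0 t=2 v=2: → [2,5); WM=-1
i=1 t=3 v=6: → [2,6); WM=0
i=2 t=7 v=5: → [7,10); WM=4
i=3 t=8 v=5: → [7,11); WM=5
i=4 t=8 v=7: → [7,11); WM=5
i=5 t=14 v=9: → [14,17); WM=11
i=6 t=17 v=8: → [17,20); WM=14
i=7 t=7 v=5: DROP (t<14-4); WM=14
i=8 t=11 v=5: → [11,14); WM=14

7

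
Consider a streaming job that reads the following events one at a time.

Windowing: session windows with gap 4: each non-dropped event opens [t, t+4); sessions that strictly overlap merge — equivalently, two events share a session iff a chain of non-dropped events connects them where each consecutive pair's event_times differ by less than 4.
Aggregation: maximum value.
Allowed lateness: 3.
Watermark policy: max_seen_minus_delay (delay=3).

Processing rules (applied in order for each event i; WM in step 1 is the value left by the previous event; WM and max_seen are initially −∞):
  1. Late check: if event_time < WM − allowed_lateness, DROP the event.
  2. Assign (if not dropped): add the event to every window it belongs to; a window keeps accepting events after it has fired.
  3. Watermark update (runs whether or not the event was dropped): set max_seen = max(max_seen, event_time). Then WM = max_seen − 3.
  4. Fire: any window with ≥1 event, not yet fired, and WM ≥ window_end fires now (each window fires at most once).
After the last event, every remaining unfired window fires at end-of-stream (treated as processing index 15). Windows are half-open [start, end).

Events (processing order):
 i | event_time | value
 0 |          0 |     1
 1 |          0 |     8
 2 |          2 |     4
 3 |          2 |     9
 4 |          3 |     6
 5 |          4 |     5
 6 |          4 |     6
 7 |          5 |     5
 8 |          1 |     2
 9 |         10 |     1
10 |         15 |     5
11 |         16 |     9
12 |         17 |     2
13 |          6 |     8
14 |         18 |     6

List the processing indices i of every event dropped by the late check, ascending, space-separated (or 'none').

i=0 t=0 v=1: → [0,4); WM=-3
i=1 t=0 v=8: → [0,4); WM=-3
i=2 t=2 v=4: → [0,6); WM=-1
i=3 t=2 v=9: → [0,6); WM=-1
i=4 t=3 v=6: → [0,7); WM=0
i=5 t=4 v=5: → [0,8); WM=1
i=6 t=4 v=6: → [0,8); WM=1
i=7 t=5 v=5: → [0,9); WM=2
i=8 t=1 v=2: → [0,9); WM=2
i=9 t=10 v=1: → [10,14); WM=7
i=10 t=15 v=5: → [15,19); WM=12
i=11 t=16 v=9: → [15,20); WM=13
i=12 t=17 v=2: → [15,21); WM=14
i=13 t=6 v=8: DROP (t<14-3); WM=14
i=14 t=18 v=6: → [15,22); WM=15

13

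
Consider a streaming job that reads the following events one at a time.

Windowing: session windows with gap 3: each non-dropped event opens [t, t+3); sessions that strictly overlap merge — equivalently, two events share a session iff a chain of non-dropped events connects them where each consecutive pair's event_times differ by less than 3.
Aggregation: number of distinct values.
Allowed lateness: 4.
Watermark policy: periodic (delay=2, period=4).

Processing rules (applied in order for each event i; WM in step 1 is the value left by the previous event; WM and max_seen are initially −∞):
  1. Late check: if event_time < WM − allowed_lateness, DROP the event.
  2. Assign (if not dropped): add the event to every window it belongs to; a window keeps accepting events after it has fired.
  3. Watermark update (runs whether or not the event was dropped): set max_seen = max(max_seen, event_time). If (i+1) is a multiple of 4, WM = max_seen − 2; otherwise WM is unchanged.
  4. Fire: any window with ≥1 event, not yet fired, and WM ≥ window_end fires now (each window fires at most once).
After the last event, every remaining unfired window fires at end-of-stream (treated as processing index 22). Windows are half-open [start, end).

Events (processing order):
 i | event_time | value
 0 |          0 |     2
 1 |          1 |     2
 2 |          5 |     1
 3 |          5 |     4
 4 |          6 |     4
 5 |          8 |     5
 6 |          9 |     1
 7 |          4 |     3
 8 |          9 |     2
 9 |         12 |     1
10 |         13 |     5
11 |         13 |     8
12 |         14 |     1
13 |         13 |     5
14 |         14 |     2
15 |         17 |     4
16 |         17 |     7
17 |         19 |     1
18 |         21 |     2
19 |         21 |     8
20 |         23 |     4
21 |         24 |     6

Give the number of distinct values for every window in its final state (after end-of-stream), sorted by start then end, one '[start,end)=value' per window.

[0,4)=1 [4,12)=5 [12,17)=4 [17,27)=6

i=0 t=0 v=2: → [0,3); WM=−∞
i=1 t=1 v=2: → [0,4); WM=−∞
i=2 t=5 v=1: → [5,8); WM=−∞
i=3 t=5 v=4: → [5,8); WM=3
i=4 t=6 v=4: → [5,9); WM=3
i=5 t=8 v=5: → [5,11); WM=3
i=6 t=9 v=1: → [5,12); WM=3
i=7 t=4 v=3: → [4,12); WM=7
i=8 t=9 v=2: → [4,12); WM=7
i=9 t=12 v=1: → [12,15); WM=7
i=10 t=13 v=5: → [12,16); WM=7
i=11 t=13 v=8: → [12,16); WM=11
i=12 t=14 v=1: → [12,17); WM=11
i=13 t=13 v=5: → [12,17); WM=11
i=14 t=14 v=2: → [12,17); WM=11
i=15 t=17 v=4: → [17,20); WM=15
i=16 t=17 v=7: → [17,20); WM=15
i=17 t=19 v=1: → [17,22); WM=15
i=18 t=21 v=2: → [17,24); WM=15
i=19 t=21 v=8: → [17,24); WM=19
i=20 t=23 v=4: → [17,26); WM=19
i=21 t=24 v=6: → [17,27); WM=19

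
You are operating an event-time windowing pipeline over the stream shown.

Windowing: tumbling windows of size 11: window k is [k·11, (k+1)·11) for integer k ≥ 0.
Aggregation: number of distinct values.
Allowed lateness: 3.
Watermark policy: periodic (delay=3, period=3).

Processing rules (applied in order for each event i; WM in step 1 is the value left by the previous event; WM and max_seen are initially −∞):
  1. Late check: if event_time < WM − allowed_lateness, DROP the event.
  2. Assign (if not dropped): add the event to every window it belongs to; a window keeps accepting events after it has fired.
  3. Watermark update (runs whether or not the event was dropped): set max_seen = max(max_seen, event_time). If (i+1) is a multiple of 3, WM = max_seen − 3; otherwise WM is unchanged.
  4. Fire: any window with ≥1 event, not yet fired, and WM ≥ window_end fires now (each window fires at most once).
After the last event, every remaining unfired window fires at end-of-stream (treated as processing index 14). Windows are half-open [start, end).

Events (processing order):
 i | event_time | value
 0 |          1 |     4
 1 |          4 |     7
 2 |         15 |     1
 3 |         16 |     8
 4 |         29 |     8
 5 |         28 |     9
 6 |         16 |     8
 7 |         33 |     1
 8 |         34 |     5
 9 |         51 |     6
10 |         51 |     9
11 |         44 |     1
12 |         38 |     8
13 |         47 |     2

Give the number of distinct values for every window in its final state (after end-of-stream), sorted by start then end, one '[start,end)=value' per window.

[0,11)=2 [11,22)=2 [22,33)=2 [33,44)=2 [44,55)=4

i=0 t=1 v=4: → [0,11); WM=−∞
i=1 t=4 v=7: → [0,11); WM=−∞
i=2 t=15 v=1: → [11,22); WM=12; [0,11) fires=2
i=3 t=16 v=8: → [11,22); WM=12
i=4 t=29 v=8: → [22,33); WM=12
i=5 t=28 v=9: → [22,33); WM=26; [11,22) fires=2
i=6 t=16 v=8: DROP (t<26-3); WM=26
i=7 t=33 v=1: → [33,44); WM=26
i=8 t=34 v=5: → [33,44); WM=31
i=9 t=51 v=6: → [44,55); WM=31
i=10 t=51 v=9: → [44,55); WM=31
i=11 t=44 v=1: → [44,55); WM=48; [22,33) fires=2 [33,44) fires=2
i=12 t=38 v=8: DROP (t<48-3); WM=48
i=13 t=47 v=2: → [44,55); WM=48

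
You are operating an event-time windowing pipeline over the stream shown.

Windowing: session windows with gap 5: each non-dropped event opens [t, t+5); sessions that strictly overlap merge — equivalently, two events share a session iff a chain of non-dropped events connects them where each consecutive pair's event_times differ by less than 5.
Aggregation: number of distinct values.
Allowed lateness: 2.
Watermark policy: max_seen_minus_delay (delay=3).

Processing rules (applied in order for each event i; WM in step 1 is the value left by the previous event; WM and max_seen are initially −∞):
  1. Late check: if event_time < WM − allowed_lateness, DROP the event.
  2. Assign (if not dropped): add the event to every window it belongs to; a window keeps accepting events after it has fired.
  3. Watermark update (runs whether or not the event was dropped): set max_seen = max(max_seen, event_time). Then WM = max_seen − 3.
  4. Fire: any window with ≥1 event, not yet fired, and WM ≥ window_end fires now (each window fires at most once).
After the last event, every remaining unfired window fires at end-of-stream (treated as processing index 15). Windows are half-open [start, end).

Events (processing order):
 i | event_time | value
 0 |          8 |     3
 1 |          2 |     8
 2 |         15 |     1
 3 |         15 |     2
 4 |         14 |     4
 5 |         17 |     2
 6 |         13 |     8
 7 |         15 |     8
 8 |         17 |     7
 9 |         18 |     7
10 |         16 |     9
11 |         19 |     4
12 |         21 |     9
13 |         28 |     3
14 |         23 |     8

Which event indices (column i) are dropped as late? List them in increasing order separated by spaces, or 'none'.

i=0 t=8 v=3: → [8,13); WM=5
i=1 t=2 v=8: DROP (t<5-2); WM=5
i=2 t=15 v=1: → [15,20); WM=12
i=3 t=15 v=2: → [15,20); WM=12
i=4 t=14 v=4: → [14,20); WM=12
i=5 t=17 v=2: → [14,22); WM=14
i=6 t=13 v=8: → [13,22); WM=14
i=7 t=15 v=8: → [13,22); WM=14
i=8 t=17 v=7: → [13,22); WM=14
i=9 t=18 v=7: → [13,23); WM=15
i=10 t=16 v=9: → [13,23); WM=15
i=11 t=19 v=4: → [13,24); WM=16
i=12 t=21 v=9: → [13,26); WM=18
i=13 t=28 v=3: → [28,33); WM=25
i=14 t=23 v=8: → [13,28); WM=25

1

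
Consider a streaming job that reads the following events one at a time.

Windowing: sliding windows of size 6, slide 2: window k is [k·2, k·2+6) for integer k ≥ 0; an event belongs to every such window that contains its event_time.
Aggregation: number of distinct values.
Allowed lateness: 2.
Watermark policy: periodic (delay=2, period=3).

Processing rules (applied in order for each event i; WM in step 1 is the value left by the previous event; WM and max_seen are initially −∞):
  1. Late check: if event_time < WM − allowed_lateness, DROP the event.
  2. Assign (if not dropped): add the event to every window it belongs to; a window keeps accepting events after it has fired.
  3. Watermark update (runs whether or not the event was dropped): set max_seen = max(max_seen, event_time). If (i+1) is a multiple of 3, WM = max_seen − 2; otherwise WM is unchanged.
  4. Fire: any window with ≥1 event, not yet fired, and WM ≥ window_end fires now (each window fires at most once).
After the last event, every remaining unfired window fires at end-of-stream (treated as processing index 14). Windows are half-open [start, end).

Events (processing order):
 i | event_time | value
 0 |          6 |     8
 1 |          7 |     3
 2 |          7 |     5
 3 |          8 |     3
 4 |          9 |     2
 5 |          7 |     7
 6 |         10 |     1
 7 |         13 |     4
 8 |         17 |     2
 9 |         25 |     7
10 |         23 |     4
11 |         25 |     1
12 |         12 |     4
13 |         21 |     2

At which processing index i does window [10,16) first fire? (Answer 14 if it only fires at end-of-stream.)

i=0 t=6 v=8: → [6,12),[4,10),[2,8); WM=−∞
i=1 t=7 v=3: → [6,12),[4,10),[2,8); WM=−∞
i=2 t=7 v=5: → [6,12),[4,10),[2,8); WM=5
i=3 t=8 v=3: → [8,14),[6,12),[4,10); WM=5
i=4 t=9 v=2: → [8,14),[6,12),[4,10); WM=5
i=5 t=7 v=7: → [6,12),[4,10),[2,8); WM=7
i=6 t=10 v=1: → [10,16),[8,14),[6,12); WM=7
i=7 t=13 v=4: → [12,18),[10,16),[8,14); WM=7
i=8 t=17 v=2: → [16,22),[14,20),[12,18); WM=15; [2,8) fires=4 [4,10) fires=5 [6,12) fires=6 [8,14) fires=4
i=9 t=25 v=7: → [24,30),[22,28),[20,26); WM=15
i=10 t=23 v=4: → [22,28),[20,26),[18,24); WM=15
i=11 t=25 v=1: → [24,30),[22,28),[20,26); WM=23; [10,16) fires=2 [12,18) fires=2 [14,20) fires=1 [16,22) fires=1
i=12 t=12 v=4: DROP (t<23-2); WM=23
i=13 t=21 v=2: → [20,26),[18,24),[16,22); WM=23

11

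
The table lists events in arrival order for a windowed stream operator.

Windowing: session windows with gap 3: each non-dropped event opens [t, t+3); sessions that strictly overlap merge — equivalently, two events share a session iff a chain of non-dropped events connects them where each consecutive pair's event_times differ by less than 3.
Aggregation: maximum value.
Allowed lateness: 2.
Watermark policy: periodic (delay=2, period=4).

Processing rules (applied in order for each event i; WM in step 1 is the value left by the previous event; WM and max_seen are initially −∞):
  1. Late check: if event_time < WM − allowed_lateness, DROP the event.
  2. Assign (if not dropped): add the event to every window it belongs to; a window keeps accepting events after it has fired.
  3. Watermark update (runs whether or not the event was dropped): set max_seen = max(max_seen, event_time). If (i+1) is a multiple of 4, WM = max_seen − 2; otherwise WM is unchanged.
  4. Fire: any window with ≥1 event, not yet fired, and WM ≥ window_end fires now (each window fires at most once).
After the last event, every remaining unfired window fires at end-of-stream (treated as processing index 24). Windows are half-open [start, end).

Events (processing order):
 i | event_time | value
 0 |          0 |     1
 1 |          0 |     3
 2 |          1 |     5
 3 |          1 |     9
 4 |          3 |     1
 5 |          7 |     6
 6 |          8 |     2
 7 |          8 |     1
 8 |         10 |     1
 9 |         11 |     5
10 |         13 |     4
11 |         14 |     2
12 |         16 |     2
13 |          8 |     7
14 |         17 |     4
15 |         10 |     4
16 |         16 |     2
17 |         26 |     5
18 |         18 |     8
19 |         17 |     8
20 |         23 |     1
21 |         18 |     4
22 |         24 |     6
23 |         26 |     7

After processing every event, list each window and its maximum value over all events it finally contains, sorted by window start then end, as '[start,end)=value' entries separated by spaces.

i=0 t=0 v=1: → [0,3); WM=−∞
i=1 t=0 v=3: → [0,3); WM=−∞
i=2 t=1 v=5: → [0,4); WM=−∞
i=3 t=1 v=9: → [0,4); WM=-1
i=4 t=3 v=1: → [0,6); WM=-1
i=5 t=7 v=6: → [7,10); WM=-1
i=6 t=8 v=2: → [7,11); WM=-1
i=7 t=8 v=1: → [7,11); WM=6
i=8 t=10 v=1: → [7,13); WM=6
i=9 t=11 v=5: → [7,14); WM=6
i=10 t=13 v=4: → [7,16); WM=6
i=11 t=14 v=2: → [7,17); WM=12
i=12 t=16 v=2: → [7,19); WM=12
i=13 t=8 v=7: DROP (t<12-2); WM=12
i=14 t=17 v=4: → [7,20); WM=12
i=15 t=10 v=4: → [7,20); WM=15
i=16 t=16 v=2: → [7,20); WM=15
i=17 t=26 v=5: → [26,29); WM=15
i=18 t=18 v=8: → [7,21); WM=15
i=19 t=17 v=8: → [7,21); WM=24
i=20 t=23 v=1: → [23,26); WM=24
i=21 t=18 v=4: DROP (t<24-2); WM=24
i=22 t=24 v=6: → [23,29); WM=24
i=23 t=26 v=7: → [23,29); WM=24

[0,6)=9 [7,21)=8 [23,29)=7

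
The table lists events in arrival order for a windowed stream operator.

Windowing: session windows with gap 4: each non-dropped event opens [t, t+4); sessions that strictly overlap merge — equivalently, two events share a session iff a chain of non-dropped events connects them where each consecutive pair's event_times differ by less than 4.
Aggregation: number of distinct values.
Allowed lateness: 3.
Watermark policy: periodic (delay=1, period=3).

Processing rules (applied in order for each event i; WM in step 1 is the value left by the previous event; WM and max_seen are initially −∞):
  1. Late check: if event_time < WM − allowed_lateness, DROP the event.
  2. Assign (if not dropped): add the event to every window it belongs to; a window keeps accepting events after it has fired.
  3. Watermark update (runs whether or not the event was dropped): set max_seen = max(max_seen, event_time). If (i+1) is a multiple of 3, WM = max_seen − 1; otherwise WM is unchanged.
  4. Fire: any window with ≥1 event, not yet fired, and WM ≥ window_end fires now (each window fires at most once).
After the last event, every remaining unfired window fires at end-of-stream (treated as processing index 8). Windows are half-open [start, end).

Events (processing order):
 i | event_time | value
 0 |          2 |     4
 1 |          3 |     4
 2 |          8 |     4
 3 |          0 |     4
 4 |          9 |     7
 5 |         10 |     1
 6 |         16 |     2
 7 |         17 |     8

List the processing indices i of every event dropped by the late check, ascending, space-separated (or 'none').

3

i=0 t=2 v=4: → [2,6); WM=−∞
i=1 t=3 v=4: → [2,7); WM=−∞
i=2 t=8 v=4: → [8,12); WM=7
i=3 t=0 v=4: DROP (t<7-3); WM=7
i=4 t=9 v=7: → [8,13); WM=7
i=5 t=10 v=1: → [8,14); WM=9
i=6 t=16 v=2: → [16,20); WM=9
i=7 t=17 v=8: → [16,21); WM=9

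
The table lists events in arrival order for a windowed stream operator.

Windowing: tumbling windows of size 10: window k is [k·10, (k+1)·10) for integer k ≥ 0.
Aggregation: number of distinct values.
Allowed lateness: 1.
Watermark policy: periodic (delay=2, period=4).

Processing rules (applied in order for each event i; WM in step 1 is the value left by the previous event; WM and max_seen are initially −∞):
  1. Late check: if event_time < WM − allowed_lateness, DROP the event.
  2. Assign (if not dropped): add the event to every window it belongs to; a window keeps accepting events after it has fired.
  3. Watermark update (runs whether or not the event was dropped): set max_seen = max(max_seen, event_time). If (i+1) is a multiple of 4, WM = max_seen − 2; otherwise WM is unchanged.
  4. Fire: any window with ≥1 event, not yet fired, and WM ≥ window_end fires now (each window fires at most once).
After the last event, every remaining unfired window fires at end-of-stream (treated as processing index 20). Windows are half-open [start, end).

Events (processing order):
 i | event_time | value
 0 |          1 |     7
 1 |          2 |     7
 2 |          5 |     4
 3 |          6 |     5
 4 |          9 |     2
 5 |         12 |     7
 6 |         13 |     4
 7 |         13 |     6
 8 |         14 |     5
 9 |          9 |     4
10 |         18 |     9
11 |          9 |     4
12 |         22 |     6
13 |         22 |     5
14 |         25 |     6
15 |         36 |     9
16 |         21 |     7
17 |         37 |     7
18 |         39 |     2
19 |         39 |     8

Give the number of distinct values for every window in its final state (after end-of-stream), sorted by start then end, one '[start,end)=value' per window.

i=0 t=1 v=7: → [0,10); WM=−∞
i=1 t=2 v=7: → [0,10); WM=−∞
i=2 t=5 v=4: → [0,10); WM=−∞
i=3 t=6 v=5: → [0,10); WM=4
i=4 t=9 v=2: → [0,10); WM=4
i=5 t=12 v=7: → [10,20); WM=4
i=6 t=13 v=4: → [10,20); WM=4
i=7 t=13 v=6: → [10,20); WM=11; [0,10) fires=4
i=8 t=14 v=5: → [10,20); WM=11
i=9 t=9 v=4: DROP (t<11-1); WM=11
i=10 t=18 v=9: → [10,20); WM=11
i=11 t=9 v=4: DROP (t<11-1); WM=16
i=12 t=22 v=6: → [20,30); WM=16
i=13 t=22 v=5: → [20,30); WM=16
i=14 t=25 v=6: → [20,30); WM=16
i=15 t=36 v=9: → [30,40); WM=34; [10,20) fires=5 [20,30) fires=2
i=16 t=21 v=7: DROP (t<34-1); WM=34
i=17 t=37 v=7: → [30,40); WM=34
i=18 t=39 v=2: → [30,40); WM=34
i=19 t=39 v=8: → [30,40); WM=37

[0,10)=4 [10,20)=5 [20,30)=2 [30,40)=4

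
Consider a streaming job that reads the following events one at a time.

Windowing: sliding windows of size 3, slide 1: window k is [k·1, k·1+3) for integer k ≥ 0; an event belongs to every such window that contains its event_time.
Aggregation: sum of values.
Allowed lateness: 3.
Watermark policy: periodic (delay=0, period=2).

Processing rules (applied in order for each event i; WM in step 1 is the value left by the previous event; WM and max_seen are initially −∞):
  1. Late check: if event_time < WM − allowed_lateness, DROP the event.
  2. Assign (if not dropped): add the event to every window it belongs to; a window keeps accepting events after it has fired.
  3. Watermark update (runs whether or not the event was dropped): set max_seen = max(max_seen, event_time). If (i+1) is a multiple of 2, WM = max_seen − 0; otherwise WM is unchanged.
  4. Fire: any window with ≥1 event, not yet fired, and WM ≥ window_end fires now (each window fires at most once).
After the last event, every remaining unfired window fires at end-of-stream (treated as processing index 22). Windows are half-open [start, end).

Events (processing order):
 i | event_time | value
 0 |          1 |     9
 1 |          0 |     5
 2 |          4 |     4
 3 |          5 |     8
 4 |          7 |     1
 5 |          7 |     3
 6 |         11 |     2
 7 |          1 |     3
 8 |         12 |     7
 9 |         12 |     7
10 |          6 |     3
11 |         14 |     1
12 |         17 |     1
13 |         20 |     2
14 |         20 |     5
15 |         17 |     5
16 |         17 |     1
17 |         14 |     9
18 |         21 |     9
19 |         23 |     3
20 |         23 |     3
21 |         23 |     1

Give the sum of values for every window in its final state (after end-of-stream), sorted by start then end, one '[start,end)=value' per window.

[0,3)=14 [1,4)=9 [2,5)=4 [3,6)=12 [4,7)=12 [5,8)=12 [6,9)=4 [7,10)=4 [9,12)=2 [10,13)=16 [11,14)=16 [12,15)=15 [13,16)=1 [14,17)=1 [15,18)=7 [16,19)=7 [17,20)=7 [18,21)=7 [19,22)=16 [20,23)=16 [21,24)=16 [22,25)=7 [23,26)=7

i=0 t=1 v=9: → [1,4),[0,3); WM=−∞
i=1 t=0 v=5: → [0,3); WM=1
i=2 t=4 v=4: → [4,7),[3,6),[2,5); WM=1
i=3 t=5 v=8: → [5,8),[4,7),[3,6); WM=5; [0,3) fires=14 [1,4) fires=9 [2,5) fires=4
i=4 t=7 v=1: → [7,10),[6,9),[5,8); WM=5
i=5 t=7 v=3: → [7,10),[6,9),[5,8); WM=7; [3,6) fires=12 [4,7) fires=12
i=6 t=11 v=2: → [11,14),[10,13),[9,12); WM=7
i=7 t=1 v=3: DROP (t<7-3); WM=11; [5,8) fires=12 [6,9) fires=4 [7,10) fires=4
i=8 t=12 v=7: → [12,15),[11,14),[10,13); WM=11
i=9 t=12 v=7: → [12,15),[11,14),[10,13); WM=12; [9,12) fires=2
i=10 t=6 v=3: DROP (t<12-3); WM=12
i=11 t=14 v=1: → [14,17),[13,16),[12,15); WM=14; [10,13) fires=16 [11,14) fires=16
i=12 t=17 v=1: → [17,20),[16,19),[15,18); WM=14
i=13 t=20 v=2: → [20,23),[19,22),[18,21); WM=20; [12,15) fires=15 [13,16) fires=1 [14,17) fires=1 [15,18) fires=1 [16,19) fires=1 [17,20) fires=1
i=14 t=20 v=5: → [20,23),[19,22),[18,21); WM=20
i=15 t=17 v=5: → [17,20),[16,19),[15,18); WM=20
i=16 t=17 v=1: → [17,20),[16,19),[15,18); WM=20
i=17 t=14 v=9: DROP (t<20-3); WM=20
i=18 t=21 v=9: → [21,24),[20,23),[19,22); WM=20
i=19 t=23 v=3: → [23,26),[22,25),[21,24); WM=23; [18,21) fires=7 [19,22) fires=16 [20,23) fires=16
i=20 t=23 v=3: → [23,26),[22,25),[21,24); WM=23
i=21 t=23 v=1: → [23,26),[22,25),[21,24); WM=23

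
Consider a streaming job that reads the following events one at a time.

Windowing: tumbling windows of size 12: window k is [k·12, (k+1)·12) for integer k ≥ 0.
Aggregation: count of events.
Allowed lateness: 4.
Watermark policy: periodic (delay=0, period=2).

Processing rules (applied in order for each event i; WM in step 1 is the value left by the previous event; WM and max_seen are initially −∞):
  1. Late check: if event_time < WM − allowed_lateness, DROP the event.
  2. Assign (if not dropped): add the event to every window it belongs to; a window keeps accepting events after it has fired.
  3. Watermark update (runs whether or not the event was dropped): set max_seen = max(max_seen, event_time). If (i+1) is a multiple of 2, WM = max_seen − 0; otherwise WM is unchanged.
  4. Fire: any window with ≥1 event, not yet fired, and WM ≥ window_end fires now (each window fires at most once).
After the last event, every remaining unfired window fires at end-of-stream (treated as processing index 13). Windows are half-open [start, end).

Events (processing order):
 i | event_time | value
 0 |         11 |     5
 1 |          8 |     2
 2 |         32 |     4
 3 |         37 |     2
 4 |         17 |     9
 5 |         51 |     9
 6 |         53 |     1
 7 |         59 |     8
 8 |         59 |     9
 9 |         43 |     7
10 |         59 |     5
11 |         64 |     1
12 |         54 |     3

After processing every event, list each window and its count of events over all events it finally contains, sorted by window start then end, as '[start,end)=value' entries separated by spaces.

[0,12)=2 [24,36)=1 [36,48)=1 [48,60)=5 [60,72)=1

i=0 t=11 v=5: → [0,12); WM=−∞
i=1 t=8 v=2: → [0,12); WM=11
i=2 t=32 v=4: → [24,36); WM=11
i=3 t=37 v=2: → [36,48); WM=37; [0,12) fires=2 [24,36) fires=1
i=4 t=17 v=9: DROP (t<37-4); WM=37
i=5 t=51 v=9: → [48,60); WM=51; [36,48) fires=1
i=6 t=53 v=1: → [48,60); WM=51
i=7 t=59 v=8: → [48,60); WM=59
i=8 t=59 v=9: → [48,60); WM=59
i=9 t=43 v=7: DROP (t<59-4); WM=59
i=10 t=59 v=5: → [48,60); WM=59
i=11 t=64 v=1: → [60,72); WM=64; [48,60) fires=5
i=12 t=54 v=3: DROP (t<64-4); WM=64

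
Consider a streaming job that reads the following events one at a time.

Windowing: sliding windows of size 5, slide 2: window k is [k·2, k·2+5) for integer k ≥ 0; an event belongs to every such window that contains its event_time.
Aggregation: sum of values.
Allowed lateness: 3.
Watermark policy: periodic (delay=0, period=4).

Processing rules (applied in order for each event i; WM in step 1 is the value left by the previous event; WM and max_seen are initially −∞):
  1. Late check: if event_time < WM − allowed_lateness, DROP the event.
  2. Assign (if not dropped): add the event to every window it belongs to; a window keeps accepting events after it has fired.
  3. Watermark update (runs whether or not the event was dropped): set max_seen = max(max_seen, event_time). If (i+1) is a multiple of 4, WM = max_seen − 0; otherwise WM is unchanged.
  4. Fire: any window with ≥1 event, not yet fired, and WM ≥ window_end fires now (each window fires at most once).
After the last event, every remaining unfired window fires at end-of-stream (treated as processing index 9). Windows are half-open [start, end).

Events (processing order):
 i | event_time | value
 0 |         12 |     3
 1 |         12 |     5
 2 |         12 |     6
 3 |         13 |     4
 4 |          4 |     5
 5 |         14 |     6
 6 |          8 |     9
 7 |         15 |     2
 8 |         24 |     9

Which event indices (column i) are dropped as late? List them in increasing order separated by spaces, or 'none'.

4 6

i=0 t=12 v=3: → [12,17),[10,15),[8,13); WM=−∞
i=1 t=12 v=5: → [12,17),[10,15),[8,13); WM=−∞
i=2 t=12 v=6: → [12,17),[10,15),[8,13); WM=−∞
i=3 t=13 v=4: → [12,17),[10,15); WM=13; [8,13) fires=14
i=4 t=4 v=5: DROP (t<13-3); WM=13
i=5 t=14 v=6: → [14,19),[12,17),[10,15); WM=13
i=6 t=8 v=9: DROP (t<13-3); WM=13
i=7 t=15 v=2: → [14,19),[12,17); WM=15; [10,15) fires=24
i=8 t=24 v=9: → [24,29),[22,27),[20,25); WM=15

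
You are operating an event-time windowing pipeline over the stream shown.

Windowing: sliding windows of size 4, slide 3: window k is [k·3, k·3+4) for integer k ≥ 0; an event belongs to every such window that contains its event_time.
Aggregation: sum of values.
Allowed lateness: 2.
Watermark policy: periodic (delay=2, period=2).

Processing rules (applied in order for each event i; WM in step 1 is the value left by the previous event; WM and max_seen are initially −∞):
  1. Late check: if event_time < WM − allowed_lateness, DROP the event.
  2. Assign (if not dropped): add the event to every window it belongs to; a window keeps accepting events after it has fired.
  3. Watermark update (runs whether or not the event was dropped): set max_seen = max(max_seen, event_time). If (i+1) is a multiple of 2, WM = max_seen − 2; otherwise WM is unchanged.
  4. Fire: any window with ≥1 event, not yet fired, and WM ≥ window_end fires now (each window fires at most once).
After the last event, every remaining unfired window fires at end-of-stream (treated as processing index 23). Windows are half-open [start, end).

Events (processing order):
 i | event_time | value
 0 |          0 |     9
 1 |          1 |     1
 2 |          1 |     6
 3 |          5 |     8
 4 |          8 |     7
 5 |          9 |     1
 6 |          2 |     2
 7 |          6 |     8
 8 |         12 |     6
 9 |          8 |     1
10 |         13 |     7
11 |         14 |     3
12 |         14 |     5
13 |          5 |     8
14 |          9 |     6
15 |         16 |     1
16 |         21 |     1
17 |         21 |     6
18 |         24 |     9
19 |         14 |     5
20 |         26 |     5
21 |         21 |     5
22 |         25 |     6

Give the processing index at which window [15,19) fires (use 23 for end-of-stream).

17

i=0 t=0 v=9: → [0,4); WM=−∞
i=1 t=1 v=1: → [0,4); WM=-1
i=2 t=1 v=6: → [0,4); WM=-1
i=3 t=5 v=8: → [3,7); WM=3
i=4 t=8 v=7: → [6,10); WM=3
i=5 t=9 v=1: → [9,13),[6,10); WM=7; [0,4) fires=16 [3,7) fires=8
i=6 t=2 v=2: DROP (t<7-2); WM=7
i=7 t=6 v=8: → [6,10),[3,7); WM=7
i=8 t=12 v=6: → [12,16),[9,13); WM=7
i=9 t=8 v=1: → [6,10); WM=10; [6,10) fires=17
i=10 t=13 v=7: → [12,16); WM=10
i=11 t=14 v=3: → [12,16); WM=12
i=12 t=14 v=5: → [12,16); WM=12
i=13 t=5 v=8: DROP (t<12-2); WM=12
i=14 t=9 v=6: DROP (t<12-2); WM=12
i=15 t=16 v=1: → [15,19); WM=14; [9,13) fires=7
i=16 t=21 v=1: → [21,25),[18,22); WM=14
i=17 t=21 v=6: → [21,25),[18,22); WM=19; [12,16) fires=21 [15,19) fires=1
i=18 t=24 v=9: → [24,28),[21,25); WM=19
i=19 t=14 v=5: DROP (t<19-2); WM=22; [18,22) fires=7
i=20 t=26 v=5: → [24,28); WM=22
i=21 t=21 v=5: → [21,25),[18,22); WM=24
i=22 t=25 v=6: → [24,28); WM=24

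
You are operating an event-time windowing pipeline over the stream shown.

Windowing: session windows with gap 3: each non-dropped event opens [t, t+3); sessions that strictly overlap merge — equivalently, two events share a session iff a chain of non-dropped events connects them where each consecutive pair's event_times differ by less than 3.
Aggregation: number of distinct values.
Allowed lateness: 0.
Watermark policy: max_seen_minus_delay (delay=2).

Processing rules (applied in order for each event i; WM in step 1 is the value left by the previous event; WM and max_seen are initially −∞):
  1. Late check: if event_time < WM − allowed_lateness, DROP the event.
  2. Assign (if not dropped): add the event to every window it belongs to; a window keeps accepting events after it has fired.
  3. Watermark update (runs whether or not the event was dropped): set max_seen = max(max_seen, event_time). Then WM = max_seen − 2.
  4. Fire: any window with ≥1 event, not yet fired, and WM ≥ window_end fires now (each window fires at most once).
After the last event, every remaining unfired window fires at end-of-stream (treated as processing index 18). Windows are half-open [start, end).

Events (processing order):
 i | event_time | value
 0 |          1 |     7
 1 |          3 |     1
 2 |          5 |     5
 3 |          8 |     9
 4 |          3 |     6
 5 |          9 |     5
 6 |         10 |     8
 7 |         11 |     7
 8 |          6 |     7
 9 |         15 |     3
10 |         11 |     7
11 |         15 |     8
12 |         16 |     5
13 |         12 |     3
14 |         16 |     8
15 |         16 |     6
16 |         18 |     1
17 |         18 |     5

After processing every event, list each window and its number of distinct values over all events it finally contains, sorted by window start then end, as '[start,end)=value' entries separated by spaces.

[1,8)=3 [8,14)=4 [15,21)=5

i=0 t=1 v=7: → [1,4); WM=-1
i=1 t=3 v=1: → [1,6); WM=1
i=2 t=5 v=5: → [1,8); WM=3
i=3 t=8 v=9: → [8,11); WM=6
i=4 t=3 v=6: DROP (t<6-0); WM=6
i=5 t=9 v=5: → [8,12); WM=7
i=6 t=10 v=8: → [8,13); WM=8
i=7 t=11 v=7: → [8,14); WM=9
i=8 t=6 v=7: DROP (t<9-0); WM=9
i=9 t=15 v=3: → [15,18); WM=13
i=10 t=11 v=7: DROP (t<13-0); WM=13
i=11 t=15 v=8: → [15,18); WM=13
i=12 t=16 v=5: → [15,19); WM=14
i=13 t=12 v=3: DROP (t<14-0); WM=14
i=14 t=16 v=8: → [15,19); WM=14
i=15 t=16 v=6: → [15,19); WM=14
i=16 t=18 v=1: → [15,21); WM=16
i=17 t=18 v=5: → [15,21); WM=16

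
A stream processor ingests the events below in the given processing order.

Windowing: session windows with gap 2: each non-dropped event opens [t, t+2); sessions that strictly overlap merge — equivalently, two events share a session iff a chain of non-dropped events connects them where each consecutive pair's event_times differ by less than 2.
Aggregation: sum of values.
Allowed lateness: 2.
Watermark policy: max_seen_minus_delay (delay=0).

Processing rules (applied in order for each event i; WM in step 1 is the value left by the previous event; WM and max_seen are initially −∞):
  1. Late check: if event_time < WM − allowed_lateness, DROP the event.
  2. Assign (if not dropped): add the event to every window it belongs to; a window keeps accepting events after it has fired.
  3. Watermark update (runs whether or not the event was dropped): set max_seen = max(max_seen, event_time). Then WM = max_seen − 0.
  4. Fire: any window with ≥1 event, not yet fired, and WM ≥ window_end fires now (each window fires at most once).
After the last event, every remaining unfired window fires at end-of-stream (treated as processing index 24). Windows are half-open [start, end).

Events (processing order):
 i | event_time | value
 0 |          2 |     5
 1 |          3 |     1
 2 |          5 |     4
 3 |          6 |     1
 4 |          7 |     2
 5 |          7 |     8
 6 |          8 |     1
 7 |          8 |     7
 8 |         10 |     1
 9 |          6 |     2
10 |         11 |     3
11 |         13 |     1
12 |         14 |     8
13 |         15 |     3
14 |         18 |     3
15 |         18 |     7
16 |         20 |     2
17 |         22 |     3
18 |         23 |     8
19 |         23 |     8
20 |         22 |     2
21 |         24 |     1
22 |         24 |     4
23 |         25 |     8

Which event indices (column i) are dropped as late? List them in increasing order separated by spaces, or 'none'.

9

i=0 t=2 v=5: → [2,4); WM=2
i=1 t=3 v=1: → [2,5); WM=3
i=2 t=5 v=4: → [5,7); WM=5
i=3 t=6 v=1: → [5,8); WM=6
i=4 t=7 v=2: → [5,9); WM=7
i=5 t=7 v=8: → [5,9); WM=7
i=6 t=8 v=1: → [5,10); WM=8
i=7 t=8 v=7: → [5,10); WM=8
i=8 t=10 v=1: → [10,12); WM=10
i=9 t=6 v=2: DROP (t<10-2); WM=10
i=10 t=11 v=3: → [10,13); WM=11
i=11 t=13 v=1: → [13,15); WM=13
i=12 t=14 v=8: → [13,16); WM=14
i=13 t=15 v=3: → [13,17); WM=15
i=14 t=18 v=3: → [18,20); WM=18
i=15 t=18 v=7: → [18,20); WM=18
i=16 t=20 v=2: → [20,22); WM=20
i=17 t=22 v=3: → [22,24); WM=22
i=18 t=23 v=8: → [22,25); WM=23
i=19 t=23 v=8: → [22,25); WM=23
i=20 t=22 v=2: → [22,25); WM=23
i=21 t=24 v=1: → [22,26); WM=24
i=22 t=24 v=4: → [22,26); WM=24
i=23 t=25 v=8: → [22,27); WM=25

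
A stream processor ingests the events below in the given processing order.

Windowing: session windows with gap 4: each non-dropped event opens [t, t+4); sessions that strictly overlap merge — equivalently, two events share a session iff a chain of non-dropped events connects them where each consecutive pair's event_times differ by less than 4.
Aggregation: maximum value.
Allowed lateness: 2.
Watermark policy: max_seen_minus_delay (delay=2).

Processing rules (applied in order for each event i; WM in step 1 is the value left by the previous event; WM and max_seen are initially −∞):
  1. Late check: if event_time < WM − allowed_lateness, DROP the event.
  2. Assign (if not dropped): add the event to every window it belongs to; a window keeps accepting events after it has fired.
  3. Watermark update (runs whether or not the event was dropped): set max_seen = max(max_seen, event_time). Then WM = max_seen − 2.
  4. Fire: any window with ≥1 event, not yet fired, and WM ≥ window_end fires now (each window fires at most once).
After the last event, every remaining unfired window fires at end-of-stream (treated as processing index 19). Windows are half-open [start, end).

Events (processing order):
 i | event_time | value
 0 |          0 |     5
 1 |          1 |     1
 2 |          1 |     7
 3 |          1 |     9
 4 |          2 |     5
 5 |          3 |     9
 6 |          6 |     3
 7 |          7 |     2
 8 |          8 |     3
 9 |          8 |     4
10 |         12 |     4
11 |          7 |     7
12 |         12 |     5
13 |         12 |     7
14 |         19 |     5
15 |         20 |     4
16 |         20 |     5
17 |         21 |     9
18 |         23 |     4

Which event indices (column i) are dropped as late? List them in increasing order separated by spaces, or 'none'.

11

i=0 t=0 v=5: → [0,4); WM=-2
i=1 t=1 v=1: → [0,5); WM=-1
i=2 t=1 v=7: → [0,5); WM=-1
i=3 t=1 v=9: → [0,5); WM=-1
i=4 t=2 v=5: → [0,6); WM=0
i=5 t=3 v=9: → [0,7); WM=1
i=6 t=6 v=3: → [0,10); WM=4
i=7 t=7 v=2: → [0,11); WM=5
i=8 t=8 v=3: → [0,12); WM=6
i=9 t=8 v=4: → [0,12); WM=6
i=10 t=12 v=4: → [12,16); WM=10
i=11 t=7 v=7: DROP (t<10-2); WM=10
i=12 t=12 v=5: → [12,16); WM=10
i=13 t=12 v=7: → [12,16); WM=10
i=14 t=19 v=5: → [19,23); WM=17
i=15 t=20 v=4: → [19,24); WM=18
i=16 t=20 v=5: → [19,24); WM=18
i=17 t=21 v=9: → [19,25); WM=19
i=18 t=23 v=4: → [19,27); WM=21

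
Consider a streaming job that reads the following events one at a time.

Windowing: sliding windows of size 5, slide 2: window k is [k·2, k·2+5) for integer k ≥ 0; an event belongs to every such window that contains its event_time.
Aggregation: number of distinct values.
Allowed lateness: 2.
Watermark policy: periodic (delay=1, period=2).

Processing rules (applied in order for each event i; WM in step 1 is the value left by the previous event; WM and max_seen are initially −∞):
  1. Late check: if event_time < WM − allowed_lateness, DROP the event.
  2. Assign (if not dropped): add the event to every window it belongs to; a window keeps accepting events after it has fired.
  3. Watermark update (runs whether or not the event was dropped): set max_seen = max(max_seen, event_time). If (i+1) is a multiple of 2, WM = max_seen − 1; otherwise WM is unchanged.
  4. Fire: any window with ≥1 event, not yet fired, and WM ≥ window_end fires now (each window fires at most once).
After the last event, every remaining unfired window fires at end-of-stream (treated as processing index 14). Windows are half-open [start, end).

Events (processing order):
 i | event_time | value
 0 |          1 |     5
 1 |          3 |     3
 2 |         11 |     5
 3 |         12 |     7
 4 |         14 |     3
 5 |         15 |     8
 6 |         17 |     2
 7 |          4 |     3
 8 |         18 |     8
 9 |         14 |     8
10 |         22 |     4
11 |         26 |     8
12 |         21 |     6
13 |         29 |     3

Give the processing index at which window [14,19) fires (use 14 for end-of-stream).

i=0 t=1 v=5: → [0,5); WM=−∞
i=1 t=3 v=3: → [2,7),[0,5); WM=2
i=2 t=11 v=5: → [10,15),[8,13); WM=2
i=3 t=12 v=7: → [12,17),[10,15),[8,13); WM=11; [0,5) fires=2 [2,7) fires=1
i=4 t=14 v=3: → [14,19),[12,17),[10,15); WM=11
i=5 t=15 v=8: → [14,19),[12,17); WM=14; [8,13) fires=2
i=6 t=17 v=2: → [16,21),[14,19); WM=14
i=7 t=4 v=3: DROP (t<14-2); WM=16; [10,15) fires=3
i=8 t=18 v=8: → [18,23),[16,21),[14,19); WM=16
i=9 t=14 v=8: → [14,19),[12,17),[10,15); WM=17; [12,17) fires=3
i=10 t=22 v=4: → [22,27),[20,25),[18,23); WM=17
i=11 t=26 v=8: → [26,31),[24,29),[22,27); WM=25; [14,19) fires=3 [16,21) fires=2 [18,23) fires=2 [20,25) fires=1
i=12 t=21 v=6: DROP (t<25-2); WM=25
i=13 t=29 v=3: → [28,33),[26,31); WM=28; [22,27) fires=2

11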